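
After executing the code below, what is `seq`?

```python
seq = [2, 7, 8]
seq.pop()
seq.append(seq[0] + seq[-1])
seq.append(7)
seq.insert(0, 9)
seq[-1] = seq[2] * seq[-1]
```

pop() removes 8 → [2, 7]
append seq[0]+seq[-1] = 2+7 = 9 → [2, 7, 9]
append 7 → [2, 7, 9, 7]
insert 9 at 0 → [9, 2, 7, 9, 7]
seq[-1] = seq[2]*seq[-1] = 7*7 = 49 → [9, 2, 7, 9, 49]

[9, 2, 7, 9, 49]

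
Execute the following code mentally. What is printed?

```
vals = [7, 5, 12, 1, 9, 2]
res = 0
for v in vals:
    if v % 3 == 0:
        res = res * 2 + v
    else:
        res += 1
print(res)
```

44

v=7: not %3==0, res = 0+1 = 1
v=5: not %3==0, res = 1+1 = 2
v=12: %3==0, res = 2*2+12 = 16
v=1: not %3==0, res = 16+1 = 17
v=9: %3==0, res = 17*2+9 = 43
v=2: not %3==0, res = 43+1 = 44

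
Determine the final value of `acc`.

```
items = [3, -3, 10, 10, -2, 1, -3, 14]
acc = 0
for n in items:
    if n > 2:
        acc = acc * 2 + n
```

98

n=3: >2, acc = 0*2+3 = 3
n=-3: not >2
n=10: >2, acc = 3*2+10 = 16
n=10: >2, acc = 16*2+10 = 42
n=-2: not >2
n=1: not >2
n=-3: not >2
n=14: >2, acc = 42*2+14 = 98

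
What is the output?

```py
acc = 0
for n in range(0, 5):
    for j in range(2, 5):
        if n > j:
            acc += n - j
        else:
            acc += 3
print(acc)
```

40

n=0,j=2: not 0>2, acc = 0+3 = 3
n=0,j=3: not 0>3, acc = 3+3 = 6
n=0,j=4: not 0>4, acc = 6+3 = 9
n=1,j=2: not 1>2, acc = 9+3 = 12
n=1,j=3: not 1>3, acc = 12+3 = 15
n=1,j=4: not 1>4, acc = 15+3 = 18
n=2,j=2: not 2>2, acc = 18+3 = 21
n=2,j=3: not 2>3, acc = 21+3 = 24
n=2,j=4: not 2>4, acc = 24+3 = 27
n=3,j=2: 3>2, acc = 27+1 = 28
n=3,j=3: not 3>3, acc = 28+3 = 31
n=3,j=4: not 3>4, acc = 31+3 = 34
n=4,j=2: 4>2, acc = 34+2 = 36
n=4,j=3: 4>3, acc = 36+1 = 37
n=4,j=4: not 4>4, acc = 37+3 = 40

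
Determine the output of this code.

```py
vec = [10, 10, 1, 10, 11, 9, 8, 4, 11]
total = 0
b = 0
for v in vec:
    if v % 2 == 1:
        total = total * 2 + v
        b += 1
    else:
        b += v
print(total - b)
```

35

v=10: not odd; b=10
v=10: not odd; b=20
v=1: odd, total = 0*2+1 = 1; b=21
v=10: not odd; b=31
v=11: odd, total = 1*2+11 = 13; b=32
v=9: odd, total = 13*2+9 = 35; b=33
v=8: not odd; b=41
v=4: not odd; b=45
v=11: odd, total = 35*2+11 = 81; b=46
total-b = 81-46 = 35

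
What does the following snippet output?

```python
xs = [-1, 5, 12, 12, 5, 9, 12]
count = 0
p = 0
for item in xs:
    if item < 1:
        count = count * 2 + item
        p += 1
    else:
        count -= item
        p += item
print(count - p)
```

item=-1: <1, count = 0*2+(-1) = -1; p=1
item=5: not <1, count = (-1)-5 = -6; p=6
item=12: not <1, count = (-6)-12 = -18; p=18
item=12: not <1, count = (-18)-12 = -30; p=30
item=5: not <1, count = (-30)-5 = -35; p=35
item=9: not <1, count = (-35)-9 = -44; p=44
item=12: not <1, count = (-44)-12 = -56; p=56
count-p = (-56)-56 = -112

-112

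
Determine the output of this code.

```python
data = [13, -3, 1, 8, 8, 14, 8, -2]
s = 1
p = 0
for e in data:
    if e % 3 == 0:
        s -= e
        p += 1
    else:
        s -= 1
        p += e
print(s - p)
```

-54

e=13: not %3==0, s = 1-1 = 0; p=13
e=-3: %3==0, s = 0-(-3) = 3; p=14
e=1: not %3==0, s = 3-1 = 2; p=15
e=8: not %3==0, s = 2-1 = 1; p=23
e=8: not %3==0, s = 1-1 = 0; p=31
e=14: not %3==0, s = 0-1 = -1; p=45
e=8: not %3==0, s = (-1)-1 = -2; p=53
e=-2: not %3==0, s = (-2)-1 = -3; p=51
s-p = (-3)-51 = -54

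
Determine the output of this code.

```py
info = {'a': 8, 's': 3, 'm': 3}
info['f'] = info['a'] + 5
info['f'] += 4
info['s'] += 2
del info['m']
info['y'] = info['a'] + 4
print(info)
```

{'a': 8, 's': 5, 'f': 17, 'y': 12}

info['f'] = info['a']+5 = 13 → {'a': 8, 's': 3, 'm': 3, 'f': 13}
info['f'] = 13+4 = 17 → {'a': 8, 's': 3, 'm': 3, 'f': 17}
info['s'] = 3+2 = 5 → {'a': 8, 's': 5, 'm': 3, 'f': 17}
del 'm' → {'a': 8, 's': 5, 'f': 17}
info['y'] = info['a']+4 = 12 → {'a': 8, 's': 5, 'f': 17, 'y': 12}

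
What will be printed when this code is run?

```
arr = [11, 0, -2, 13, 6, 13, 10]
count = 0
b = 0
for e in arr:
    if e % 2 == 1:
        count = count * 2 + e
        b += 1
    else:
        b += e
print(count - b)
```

66

e=11: odd, count = 0*2+11 = 11; b=1
e=0: not odd; b=1
e=-2: not odd; b=-1
e=13: odd, count = 11*2+13 = 35; b=0
e=6: not odd; b=6
e=13: odd, count = 35*2+13 = 83; b=7
e=10: not odd; b=17
count-b = 83-17 = 66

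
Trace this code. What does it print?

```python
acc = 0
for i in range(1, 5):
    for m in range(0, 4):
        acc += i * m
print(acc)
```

60

i=1,m=0: acc = 0+0 = 0
i=1,m=1: acc = 0+1 = 1
i=1,m=2: acc = 1+2 = 3
i=1,m=3: acc = 3+3 = 6
i=2,m=0: acc = 6+0 = 6
i=2,m=1: acc = 6+2 = 8
i=2,m=2: acc = 8+4 = 12
i=2,m=3: acc = 12+6 = 18
i=3,m=0: acc = 18+0 = 18
i=3,m=1: acc = 18+3 = 21
i=3,m=2: acc = 21+6 = 27
i=3,m=3: acc = 27+9 = 36
i=4,m=0: acc = 36+0 = 36
i=4,m=1: acc = 36+4 = 40
i=4,m=2: acc = 40+8 = 48
i=4,m=3: acc = 48+12 = 60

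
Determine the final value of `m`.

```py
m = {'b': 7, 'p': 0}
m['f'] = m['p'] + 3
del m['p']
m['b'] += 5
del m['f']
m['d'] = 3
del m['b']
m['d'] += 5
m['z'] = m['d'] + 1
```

{'d': 8, 'z': 9}

m['f'] = m['p']+3 = 3 → {'b': 7, 'p': 0, 'f': 3}
del 'p' → {'b': 7, 'f': 3}
m['b'] = 7+5 = 12 → {'b': 12, 'f': 3}
del 'f' → {'b': 12}
m['d'] = 3 → {'b': 12, 'd': 3}
del 'b' → {'d': 3}
m['d'] = 3+5 = 8 → {'d': 8}
m['z'] = m['d']+1 = 9 → {'d': 8, 'z': 9}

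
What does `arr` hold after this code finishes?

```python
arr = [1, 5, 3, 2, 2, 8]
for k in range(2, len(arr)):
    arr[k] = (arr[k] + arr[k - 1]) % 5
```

[1, 5, 3, 0, 2, 0]

k=2: arr[2] = (3+5)%5 = 3 → [1, 5, 3, 2, 2, 8]
k=3: arr[3] = (2+3)%5 = 0 → [1, 5, 3, 0, 2, 8]
k=4: arr[4] = (2+0)%5 = 2 → [1, 5, 3, 0, 2, 8]
k=5: arr[5] = (8+2)%5 = 0 → [1, 5, 3, 0, 2, 0]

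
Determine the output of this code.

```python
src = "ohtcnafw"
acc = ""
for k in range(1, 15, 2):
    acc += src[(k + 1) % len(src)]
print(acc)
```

k=1: add src[2]='t' → 't'
k=3: add src[4]='n' → 'tn'
k=5: add src[6]='f' → 'tnf'
k=7: add src[0]='o' → 'tnfo'
k=9: add src[2]='t' → 'tnfot'
k=11: add src[4]='n' → 'tnfotn'
k=13: add src[6]='f' → 'tnfotnf'

tnfotnf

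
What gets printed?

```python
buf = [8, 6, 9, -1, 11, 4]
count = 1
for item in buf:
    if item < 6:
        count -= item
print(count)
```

item=8: not <6
item=6: not <6
item=9: not <6
item=-1: <6, count = 1-(-1) = 2
item=11: not <6
item=4: <6, count = 2-4 = -2

-2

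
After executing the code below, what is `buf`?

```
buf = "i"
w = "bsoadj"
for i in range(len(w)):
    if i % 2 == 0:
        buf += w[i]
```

'ibod'

i=0: add 'b' → 'ib'
i=1: skip
i=2: add 'o' → 'ibo'
i=3: skip
i=4: add 'd' → 'ibod'
i=5: skip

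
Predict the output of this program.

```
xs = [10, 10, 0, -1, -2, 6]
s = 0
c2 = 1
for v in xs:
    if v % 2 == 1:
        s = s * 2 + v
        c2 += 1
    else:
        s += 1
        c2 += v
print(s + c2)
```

v=10: not odd, s = 0+1 = 1; c2=11
v=10: not odd, s = 1+1 = 2; c2=21
v=0: not odd, s = 2+1 = 3; c2=21
v=-1: odd, s = 3*2+(-1) = 5; c2=22
v=-2: not odd, s = 5+1 = 6; c2=20
v=6: not odd, s = 6+1 = 7; c2=26
s+c2 = 7+26 = 33

33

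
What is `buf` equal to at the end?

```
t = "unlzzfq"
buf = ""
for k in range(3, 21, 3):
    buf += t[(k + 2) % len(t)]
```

k=3: add t[5]='f' → 'f'
k=6: add t[1]='n' → 'fn'
k=9: add t[4]='z' → 'fnz'
k=12: add t[0]='u' → 'fnzu'
k=15: add t[3]='z' → 'fnzuz'
k=18: add t[6]='q' → 'fnzuzq'

'fnzuzq'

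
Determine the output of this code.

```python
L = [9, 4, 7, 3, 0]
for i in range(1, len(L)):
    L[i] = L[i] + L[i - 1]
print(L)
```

i=1: L[1] = 4+9 = 13 → [9, 13, 7, 3, 0]
i=2: L[2] = 7+13 = 20 → [9, 13, 20, 3, 0]
i=3: L[3] = 3+20 = 23 → [9, 13, 20, 23, 0]
i=4: L[4] = 0+23 = 23 → [9, 13, 20, 23, 23]

[9, 13, 20, 23, 23]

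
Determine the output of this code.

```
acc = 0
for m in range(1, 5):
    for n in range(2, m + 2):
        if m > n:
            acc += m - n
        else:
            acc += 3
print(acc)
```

25

m=1,n=2: not 1>2, acc = 0+3 = 3
m=2,n=2: not 2>2, acc = 3+3 = 6
m=2,n=3: not 2>3, acc = 6+3 = 9
m=3,n=2: 3>2, acc = 9+1 = 10
m=3,n=3: not 3>3, acc = 10+3 = 13
m=3,n=4: not 3>4, acc = 13+3 = 16
m=4,n=2: 4>2, acc = 16+2 = 18
m=4,n=3: 4>3, acc = 18+1 = 19
m=4,n=4: not 4>4, acc = 19+3 = 22
m=4,n=5: not 4>5, acc = 22+3 = 25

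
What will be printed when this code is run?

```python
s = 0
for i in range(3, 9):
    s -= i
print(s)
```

i=3: s = 0-3 = -3
i=4: s = (-3)-4 = -7
i=5: s = (-7)-5 = -12
i=6: s = (-12)-6 = -18
i=7: s = (-18)-7 = -25
i=8: s = (-25)-8 = -33

-33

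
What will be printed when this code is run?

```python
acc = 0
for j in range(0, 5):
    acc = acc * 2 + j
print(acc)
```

j=0: acc = 0*2+0 = 0
j=1: acc = 0*2+1 = 1
j=2: acc = 1*2+2 = 4
j=3: acc = 4*2+3 = 11
j=4: acc = 11*2+4 = 26

26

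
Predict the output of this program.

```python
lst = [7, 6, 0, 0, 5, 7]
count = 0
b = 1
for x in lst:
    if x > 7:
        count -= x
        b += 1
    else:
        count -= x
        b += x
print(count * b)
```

-650

x=7: not >7, count = 0-7 = -7; b=8
x=6: not >7, count = (-7)-6 = -13; b=14
x=0: not >7, count = (-13)-0 = -13; b=14
x=0: not >7, count = (-13)-0 = -13; b=14
x=5: not >7, count = (-13)-5 = -18; b=19
x=7: not >7, count = (-18)-7 = -25; b=26
count*b = (-25)*26 = -650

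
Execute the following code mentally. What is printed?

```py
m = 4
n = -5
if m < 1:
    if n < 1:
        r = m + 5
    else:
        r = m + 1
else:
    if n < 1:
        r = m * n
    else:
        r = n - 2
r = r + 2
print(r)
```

m=4, n=-5
m < 1 is False; n < 1 is True
→ r = m * n = -20
r = (-20)+2 = -18

-18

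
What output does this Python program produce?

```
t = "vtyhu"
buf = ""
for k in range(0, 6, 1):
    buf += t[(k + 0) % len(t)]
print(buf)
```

k=0: add t[0]='v' → 'v'
k=1: add t[1]='t' → 'vt'
k=2: add t[2]='y' → 'vty'
k=3: add t[3]='h' → 'vtyh'
k=4: add t[4]='u' → 'vtyhu'
k=5: add t[0]='v' → 'vtyhuv'

vtyhuv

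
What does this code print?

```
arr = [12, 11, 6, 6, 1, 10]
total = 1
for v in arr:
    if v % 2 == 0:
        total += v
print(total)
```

35

v=12: even, total = 1+12 = 13
v=11: not even
v=6: even, total = 13+6 = 19
v=6: even, total = 19+6 = 25
v=1: not even
v=10: even, total = 25+10 = 35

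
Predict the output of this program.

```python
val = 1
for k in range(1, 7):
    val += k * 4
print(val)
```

k=1: val = 1+1*4 = 5
k=2: val = 5+2*4 = 13
k=3: val = 13+3*4 = 25
k=4: val = 25+4*4 = 41
k=5: val = 41+5*4 = 61
k=6: val = 61+6*4 = 85

85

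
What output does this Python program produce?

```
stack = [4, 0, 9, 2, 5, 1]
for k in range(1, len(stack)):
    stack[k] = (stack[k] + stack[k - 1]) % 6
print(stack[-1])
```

3

k=1: stack[1] = (0+4)%6 = 4 → [4, 4, 9, 2, 5, 1]
k=2: stack[2] = (9+4)%6 = 1 → [4, 4, 1, 2, 5, 1]
k=3: stack[3] = (2+1)%6 = 3 → [4, 4, 1, 3, 5, 1]
k=4: stack[4] = (5+3)%6 = 2 → [4, 4, 1, 3, 2, 1]
k=5: stack[5] = (1+2)%6 = 3 → [4, 4, 1, 3, 2, 3]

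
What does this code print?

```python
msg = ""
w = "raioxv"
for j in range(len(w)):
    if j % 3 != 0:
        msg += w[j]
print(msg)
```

aixv

j=0: skip
j=1: add 'a' → 'a'
j=2: add 'i' → 'ai'
j=3: skip
j=4: add 'x' → 'aix'
j=5: add 'v' → 'aixv'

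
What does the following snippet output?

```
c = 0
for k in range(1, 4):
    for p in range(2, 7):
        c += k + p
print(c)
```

k=1,p=2: c = 0+3 = 3
k=1,p=3: c = 3+4 = 7
k=1,p=4: c = 7+5 = 12
k=1,p=5: c = 12+6 = 18
k=1,p=6: c = 18+7 = 25
k=2,p=2: c = 25+4 = 29
k=2,p=3: c = 29+5 = 34
k=2,p=4: c = 34+6 = 40
k=2,p=5: c = 40+7 = 47
k=2,p=6: c = 47+8 = 55
k=3,p=2: c = 55+5 = 60
k=3,p=3: c = 60+6 = 66
k=3,p=4: c = 66+7 = 73
k=3,p=5: c = 73+8 = 81
k=3,p=6: c = 81+9 = 90

90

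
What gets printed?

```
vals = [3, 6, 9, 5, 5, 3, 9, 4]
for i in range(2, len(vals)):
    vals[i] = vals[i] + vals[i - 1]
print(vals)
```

[3, 6, 15, 20, 25, 28, 37, 41]

i=2: vals[2] = 9+6 = 15 → [3, 6, 15, 5, 5, 3, 9, 4]
i=3: vals[3] = 5+15 = 20 → [3, 6, 15, 20, 5, 3, 9, 4]
i=4: vals[4] = 5+20 = 25 → [3, 6, 15, 20, 25, 3, 9, 4]
i=5: vals[5] = 3+25 = 28 → [3, 6, 15, 20, 25, 28, 9, 4]
i=6: vals[6] = 9+28 = 37 → [3, 6, 15, 20, 25, 28, 37, 4]
i=7: vals[7] = 4+37 = 41 → [3, 6, 15, 20, 25, 28, 37, 41]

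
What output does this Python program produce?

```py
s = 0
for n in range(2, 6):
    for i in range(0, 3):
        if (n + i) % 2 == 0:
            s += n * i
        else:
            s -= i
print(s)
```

14

n=2,i=0: even sum, s = 0+0 = 0
n=2,i=1: odd sum, s = 0-1 = -1
n=2,i=2: even sum, s = (-1)+4 = 3
n=3,i=0: odd sum, s = 3-0 = 3
n=3,i=1: even sum, s = 3+3 = 6
n=3,i=2: odd sum, s = 6-2 = 4
n=4,i=0: even sum, s = 4+0 = 4
n=4,i=1: odd sum, s = 4-1 = 3
n=4,i=2: even sum, s = 3+8 = 11
n=5,i=0: odd sum, s = 11-0 = 11
n=5,i=1: even sum, s = 11+5 = 16
n=5,i=2: odd sum, s = 16-2 = 14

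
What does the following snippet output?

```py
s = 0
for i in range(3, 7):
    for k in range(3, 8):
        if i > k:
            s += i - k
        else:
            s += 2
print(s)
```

38

i=3,k=3: not 3>3, s = 0+2 = 2
i=3,k=4: not 3>4, s = 2+2 = 4
i=3,k=5: not 3>5, s = 4+2 = 6
i=3,k=6: not 3>6, s = 6+2 = 8
i=3,k=7: not 3>7, s = 8+2 = 10
i=4,k=3: 4>3, s = 10+1 = 11
i=4,k=4: not 4>4, s = 11+2 = 13
i=4,k=5: not 4>5, s = 13+2 = 15
i=4,k=6: not 4>6, s = 15+2 = 17
i=4,k=7: not 4>7, s = 17+2 = 19
i=5,k=3: 5>3, s = 19+2 = 21
i=5,k=4: 5>4, s = 21+1 = 22
i=5,k=5: not 5>5, s = 22+2 = 24
i=5,k=6: not 5>6, s = 24+2 = 26
i=5,k=7: not 5>7, s = 26+2 = 28
i=6,k=3: 6>3, s = 28+3 = 31
i=6,k=4: 6>4, s = 31+2 = 33
i=6,k=5: 6>5, s = 33+1 = 34
i=6,k=6: not 6>6, s = 34+2 = 36
i=6,k=7: not 6>7, s = 36+2 = 38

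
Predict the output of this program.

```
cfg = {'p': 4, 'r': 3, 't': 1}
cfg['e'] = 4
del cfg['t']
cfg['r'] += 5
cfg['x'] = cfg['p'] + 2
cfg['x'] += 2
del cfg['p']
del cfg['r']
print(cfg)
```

{'e': 4, 'x': 8}

cfg['e'] = 4 → {'p': 4, 'r': 3, 't': 1, 'e': 4}
del 't' → {'p': 4, 'r': 3, 'e': 4}
cfg['r'] = 3+5 = 8 → {'p': 4, 'r': 8, 'e': 4}
cfg['x'] = cfg['p']+2 = 6 → {'p': 4, 'r': 8, 'e': 4, 'x': 6}
cfg['x'] = 6+2 = 8 → {'p': 4, 'r': 8, 'e': 4, 'x': 8}
del 'p' → {'r': 8, 'e': 4, 'x': 8}
del 'r' → {'e': 4, 'x': 8}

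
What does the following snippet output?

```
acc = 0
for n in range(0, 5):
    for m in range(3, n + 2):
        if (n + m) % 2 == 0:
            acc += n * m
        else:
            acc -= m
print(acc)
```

10

n=2,m=3: odd sum, acc = 0-3 = -3
n=3,m=3: even sum, acc = (-3)+9 = 6
n=3,m=4: odd sum, acc = 6-4 = 2
n=4,m=3: odd sum, acc = 2-3 = -1
n=4,m=4: even sum, acc = (-1)+16 = 15
n=4,m=5: odd sum, acc = 15-5 = 10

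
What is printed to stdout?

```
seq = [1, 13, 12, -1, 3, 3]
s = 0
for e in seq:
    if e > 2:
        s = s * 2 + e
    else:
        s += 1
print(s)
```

181

e=1: not >2, s = 0+1 = 1
e=13: >2, s = 1*2+13 = 15
e=12: >2, s = 15*2+12 = 42
e=-1: not >2, s = 42+1 = 43
e=3: >2, s = 43*2+3 = 89
e=3: >2, s = 89*2+3 = 181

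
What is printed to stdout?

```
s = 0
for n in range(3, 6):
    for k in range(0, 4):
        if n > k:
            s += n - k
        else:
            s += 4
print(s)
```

34

n=3,k=0: 3>0, s = 0+3 = 3
n=3,k=1: 3>1, s = 3+2 = 5
n=3,k=2: 3>2, s = 5+1 = 6
n=3,k=3: not 3>3, s = 6+4 = 10
n=4,k=0: 4>0, s = 10+4 = 14
n=4,k=1: 4>1, s = 14+3 = 17
n=4,k=2: 4>2, s = 17+2 = 19
n=4,k=3: 4>3, s = 19+1 = 20
n=5,k=0: 5>0, s = 20+5 = 25
n=5,k=1: 5>1, s = 25+4 = 29
n=5,k=2: 5>2, s = 29+3 = 32
n=5,k=3: 5>3, s = 32+2 = 34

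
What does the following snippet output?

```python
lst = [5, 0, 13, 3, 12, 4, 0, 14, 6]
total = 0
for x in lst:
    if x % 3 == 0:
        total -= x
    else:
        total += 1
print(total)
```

-17

x=5: not %3==0, total = 0+1 = 1
x=0: %3==0, total = 1-0 = 1
x=13: not %3==0, total = 1+1 = 2
x=3: %3==0, total = 2-3 = -1
x=12: %3==0, total = (-1)-12 = -13
x=4: not %3==0, total = (-13)+1 = -12
x=0: %3==0, total = (-12)-0 = -12
x=14: not %3==0, total = (-12)+1 = -11
x=6: %3==0, total = (-11)-6 = -17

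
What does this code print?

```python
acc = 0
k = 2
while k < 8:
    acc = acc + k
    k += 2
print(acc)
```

k=2: acc = 0+2 = 2
k=4: acc = 2+4 = 6
k=6: acc = 6+6 = 12

12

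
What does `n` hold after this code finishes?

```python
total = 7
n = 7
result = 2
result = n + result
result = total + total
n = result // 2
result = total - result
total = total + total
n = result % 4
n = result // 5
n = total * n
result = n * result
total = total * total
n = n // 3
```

-10

result = 7+2 = 9
result = 7+7 = 14
n = 14//2 = 7
result = 7-14 = -7
total = 7+7 = 14
n = (-7)%4 = 1
n = (-7)//5 = -2
n = 14*(-2) = -28
result = (-28)*(-7) = 196
total = 14*14 = 196
n = (-28)//3 = -10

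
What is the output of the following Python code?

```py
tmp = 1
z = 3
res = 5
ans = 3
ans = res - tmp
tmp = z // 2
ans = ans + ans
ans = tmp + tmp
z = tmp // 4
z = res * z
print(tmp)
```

ans = 5-1 = 4
tmp = 3//2 = 1
ans = 4+4 = 8
ans = 1+1 = 2
z = 1//4 = 0
z = 5*0 = 0

1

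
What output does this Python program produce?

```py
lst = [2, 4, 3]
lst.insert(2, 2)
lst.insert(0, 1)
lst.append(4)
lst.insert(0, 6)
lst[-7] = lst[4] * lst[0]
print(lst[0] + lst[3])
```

16

insert 2 at 2 → [2, 4, 2, 3]
insert 1 at 0 → [1, 2, 4, 2, 3]
append 4 → [1, 2, 4, 2, 3, 4]
insert 6 at 0 → [6, 1, 2, 4, 2, 3, 4]
lst[-7] = lst[4]*lst[0] = 2*6 = 12 → [12, 1, 2, 4, 2, 3, 4]
lst[0]+lst[3] = 12+4 = 16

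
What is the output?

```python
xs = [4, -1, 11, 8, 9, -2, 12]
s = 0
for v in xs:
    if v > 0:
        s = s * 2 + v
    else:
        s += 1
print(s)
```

v=4: >0, s = 0*2+4 = 4
v=-1: not >0, s = 4+1 = 5
v=11: >0, s = 5*2+11 = 21
v=8: >0, s = 21*2+8 = 50
v=9: >0, s = 50*2+9 = 109
v=-2: not >0, s = 109+1 = 110
v=12: >0, s = 110*2+12 = 232

232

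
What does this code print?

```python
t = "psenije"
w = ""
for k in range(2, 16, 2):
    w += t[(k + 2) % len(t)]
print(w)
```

k=2: add t[4]='i' → 'i'
k=4: add t[6]='e' → 'ie'
k=6: add t[1]='s' → 'ies'
k=8: add t[3]='n' → 'iesn'
k=10: add t[5]='j' → 'iesnj'
k=12: add t[0]='p' → 'iesnjp'
k=14: add t[2]='e' → 'iesnjpe'

iesnjpe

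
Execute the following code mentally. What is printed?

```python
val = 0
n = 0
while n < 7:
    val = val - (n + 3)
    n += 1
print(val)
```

-42

n=0: val = 0-3 = -3
n=1: val = (-3)-4 = -7
n=2: val = (-7)-5 = -12
n=3: val = (-12)-6 = -18
n=4: val = (-18)-7 = -25
n=5: val = (-25)-8 = -33
n=6: val = (-33)-9 = -42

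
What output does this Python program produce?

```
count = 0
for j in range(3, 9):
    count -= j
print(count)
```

-33

j=3: count = 0-3 = -3
j=4: count = (-3)-4 = -7
j=5: count = (-7)-5 = -12
j=6: count = (-12)-6 = -18
j=7: count = (-18)-7 = -25
j=8: count = (-25)-8 = -33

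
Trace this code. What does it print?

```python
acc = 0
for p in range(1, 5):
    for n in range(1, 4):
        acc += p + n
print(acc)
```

54

p=1,n=1: acc = 0+2 = 2
p=1,n=2: acc = 2+3 = 5
p=1,n=3: acc = 5+4 = 9
p=2,n=1: acc = 9+3 = 12
p=2,n=2: acc = 12+4 = 16
p=2,n=3: acc = 16+5 = 21
p=3,n=1: acc = 21+4 = 25
p=3,n=2: acc = 25+5 = 30
p=3,n=3: acc = 30+6 = 36
p=4,n=1: acc = 36+5 = 41
p=4,n=2: acc = 41+6 = 47
p=4,n=3: acc = 47+7 = 54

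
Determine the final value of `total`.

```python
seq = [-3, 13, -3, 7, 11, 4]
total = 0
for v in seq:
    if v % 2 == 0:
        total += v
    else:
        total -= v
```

-21

v=-3: not even, total = 0-(-3) = 3
v=13: not even, total = 3-13 = -10
v=-3: not even, total = (-10)-(-3) = -7
v=7: not even, total = (-7)-7 = -14
v=11: not even, total = (-14)-11 = -25
v=4: even, total = (-25)+4 = -21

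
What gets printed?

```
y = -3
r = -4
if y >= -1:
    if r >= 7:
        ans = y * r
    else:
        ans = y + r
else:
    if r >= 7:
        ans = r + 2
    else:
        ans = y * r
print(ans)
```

12

y=-3, r=-4
y >= -1 is False; r >= 7 is False
→ ans = y * r = 12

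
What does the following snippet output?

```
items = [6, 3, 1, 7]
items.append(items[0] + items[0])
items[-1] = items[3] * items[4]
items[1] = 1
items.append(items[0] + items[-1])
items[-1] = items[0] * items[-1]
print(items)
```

[6, 1, 1, 7, 84, 540]

append items[0]+items[0] = 6+6 = 12 → [6, 3, 1, 7, 12]
items[-1] = items[3]*items[4] = 7*12 = 84 → [6, 3, 1, 7, 84]
items[1] = 1 → [6, 1, 1, 7, 84]
append items[0]+items[-1] = 6+84 = 90 → [6, 1, 1, 7, 84, 90]
items[-1] = items[0]*items[-1] = 6*90 = 540 → [6, 1, 1, 7, 84, 540]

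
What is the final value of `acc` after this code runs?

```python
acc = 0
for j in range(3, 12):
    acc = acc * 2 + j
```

j=3: acc = 0*2+3 = 3
j=4: acc = 3*2+4 = 10
j=5: acc = 10*2+5 = 25
j=6: acc = 25*2+6 = 56
j=7: acc = 56*2+7 = 119
j=8: acc = 119*2+8 = 246
j=9: acc = 246*2+9 = 501
j=10: acc = 501*2+10 = 1012
j=11: acc = 1012*2+11 = 2035

2035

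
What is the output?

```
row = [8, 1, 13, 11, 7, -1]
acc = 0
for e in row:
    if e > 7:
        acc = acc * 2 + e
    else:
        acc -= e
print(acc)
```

e=8: >7, acc = 0*2+8 = 8
e=1: not >7, acc = 8-1 = 7
e=13: >7, acc = 7*2+13 = 27
e=11: >7, acc = 27*2+11 = 65
e=7: not >7, acc = 65-7 = 58
e=-1: not >7, acc = 58-(-1) = 59

59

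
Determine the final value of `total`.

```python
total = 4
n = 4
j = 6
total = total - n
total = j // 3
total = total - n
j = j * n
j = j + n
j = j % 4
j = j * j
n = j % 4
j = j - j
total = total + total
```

total = 4-4 = 0
total = 6//3 = 2
total = 2-4 = -2
j = 6*4 = 24
j = 24+4 = 28
j = 28%4 = 0
j = 0*0 = 0
n = 0%4 = 0
j = 0-0 = 0
total = (-2)+(-2) = -4

-4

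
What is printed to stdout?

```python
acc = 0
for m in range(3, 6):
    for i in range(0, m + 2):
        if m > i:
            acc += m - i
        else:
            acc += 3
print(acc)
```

m=3,i=0: 3>0, acc = 0+3 = 3
m=3,i=1: 3>1, acc = 3+2 = 5
m=3,i=2: 3>2, acc = 5+1 = 6
m=3,i=3: not 3>3, acc = 6+3 = 9
m=3,i=4: not 3>4, acc = 9+3 = 12
m=4,i=0: 4>0, acc = 12+4 = 16
m=4,i=1: 4>1, acc = 16+3 = 19
m=4,i=2: 4>2, acc = 19+2 = 21
m=4,i=3: 4>3, acc = 21+1 = 22
m=4,i=4: not 4>4, acc = 22+3 = 25
m=4,i=5: not 4>5, acc = 25+3 = 28
m=5,i=0: 5>0, acc = 28+5 = 33
m=5,i=1: 5>1, acc = 33+4 = 37
m=5,i=2: 5>2, acc = 37+3 = 40
m=5,i=3: 5>3, acc = 40+2 = 42
m=5,i=4: 5>4, acc = 42+1 = 43
m=5,i=5: not 5>5, acc = 43+3 = 46
m=5,i=6: not 5>6, acc = 46+3 = 49

49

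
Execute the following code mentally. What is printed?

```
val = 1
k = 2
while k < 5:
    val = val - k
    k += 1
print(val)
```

-8

k=2: val = 1-2 = -1
k=3: val = (-1)-3 = -4
k=4: val = (-4)-4 = -8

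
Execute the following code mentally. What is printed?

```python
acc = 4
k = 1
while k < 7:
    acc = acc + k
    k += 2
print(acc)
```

13

k=1: acc = 4+1 = 5
k=3: acc = 5+3 = 8
k=5: acc = 8+5 = 13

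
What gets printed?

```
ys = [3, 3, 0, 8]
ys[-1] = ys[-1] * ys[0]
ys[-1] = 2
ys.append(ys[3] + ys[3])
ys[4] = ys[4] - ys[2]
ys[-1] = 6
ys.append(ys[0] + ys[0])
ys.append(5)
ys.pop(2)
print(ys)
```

[3, 3, 2, 6, 6, 5]

ys[-1] = ys[-1]*ys[0] = 8*3 = 24 → [3, 3, 0, 24]
ys[-1] = 2 → [3, 3, 0, 2]
append ys[3]+ys[3] = 2+2 = 4 → [3, 3, 0, 2, 4]
ys[4] = ys[4]-ys[2] = 4-0 = 4 → [3, 3, 0, 2, 4]
ys[-1] = 6 → [3, 3, 0, 2, 6]
append ys[0]+ys[0] = 3+3 = 6 → [3, 3, 0, 2, 6, 6]
append 5 → [3, 3, 0, 2, 6, 6, 5]
pop(2) removes 0 → [3, 3, 2, 6, 6, 5]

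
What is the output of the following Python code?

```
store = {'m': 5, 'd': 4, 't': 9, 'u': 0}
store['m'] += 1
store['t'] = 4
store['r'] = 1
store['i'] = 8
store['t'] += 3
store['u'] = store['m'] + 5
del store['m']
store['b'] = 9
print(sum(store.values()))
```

store['m'] = 5+1 = 6 → {'m': 6, 'd': 4, 't': 9, 'u': 0}
store['t'] = 4 → {'m': 6, 'd': 4, 't': 4, 'u': 0}
store['r'] = 1 → {'m': 6, 'd': 4, 't': 4, 'u': 0, 'r': 1}
store['i'] = 8 → {'m': 6, 'd': 4, 't': 4, 'u': 0, 'r': 1, 'i': 8}
store['t'] = 4+3 = 7 → {'m': 6, 'd': 4, 't': 7, 'u': 0, 'r': 1, 'i': 8}
store['u'] = store['m']+5 = 11 → {'m': 6, 'd': 4, 't': 7, 'u': 11, 'r': 1, 'i': 8}
del 'm' → {'d': 4, 't': 7, 'u': 11, 'r': 1, 'i': 8}
store['b'] = 9 → {'d': 4, 't': 7, 'u': 11, 'r': 1, 'i': 8, 'b': 9}
sum of values = 40

40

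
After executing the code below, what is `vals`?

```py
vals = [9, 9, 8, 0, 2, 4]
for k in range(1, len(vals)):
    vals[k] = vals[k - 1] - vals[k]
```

k=1: vals[1] = 9-9 = 0 → [9, 0, 8, 0, 2, 4]
k=2: vals[2] = 0-8 = -8 → [9, 0, -8, 0, 2, 4]
k=3: vals[3] = (-8)-0 = -8 → [9, 0, -8, -8, 2, 4]
k=4: vals[4] = (-8)-2 = -10 → [9, 0, -8, -8, -10, 4]
k=5: vals[5] = (-10)-4 = -14 → [9, 0, -8, -8, -10, -14]

[9, 0, -8, -8, -10, -14]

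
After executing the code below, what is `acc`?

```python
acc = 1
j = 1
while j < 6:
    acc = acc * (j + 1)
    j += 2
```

j=1: acc = 1*2 = 2
j=3: acc = 2*4 = 8
j=5: acc = 8*6 = 48

48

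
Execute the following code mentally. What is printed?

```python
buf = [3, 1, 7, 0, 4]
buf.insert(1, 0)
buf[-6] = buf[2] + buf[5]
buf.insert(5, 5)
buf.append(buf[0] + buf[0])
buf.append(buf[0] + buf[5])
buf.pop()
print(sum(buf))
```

insert 0 at 1 → [3, 0, 1, 7, 0, 4]
buf[-6] = buf[2]+buf[5] = 1+4 = 5 → [5, 0, 1, 7, 0, 4]
insert 5 at 5 → [5, 0, 1, 7, 0, 5, 4]
append buf[0]+buf[0] = 5+5 = 10 → [5, 0, 1, 7, 0, 5, 4, 10]
append buf[0]+buf[5] = 5+5 = 10 → [5, 0, 1, 7, 0, 5, 4, 10, 10]
pop() removes 10 → [5, 0, 1, 7, 0, 5, 4, 10]
sum = 32

32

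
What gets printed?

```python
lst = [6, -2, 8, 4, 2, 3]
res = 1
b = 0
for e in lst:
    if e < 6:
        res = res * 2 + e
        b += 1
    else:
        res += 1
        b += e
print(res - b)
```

e=6: not <6, res = 1+1 = 2; b=6
e=-2: <6, res = 2*2+(-2) = 2; b=7
e=8: not <6, res = 2+1 = 3; b=15
e=4: <6, res = 3*2+4 = 10; b=16
e=2: <6, res = 10*2+2 = 22; b=17
e=3: <6, res = 22*2+3 = 47; b=18
res-b = 47-18 = 29

29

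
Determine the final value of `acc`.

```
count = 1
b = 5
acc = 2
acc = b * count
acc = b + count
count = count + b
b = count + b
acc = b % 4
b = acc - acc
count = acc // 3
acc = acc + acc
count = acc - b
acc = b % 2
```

0

acc = 5*1 = 5
acc = 5+1 = 6
count = 1+5 = 6
b = 6+5 = 11
acc = 11%4 = 3
b = 3-3 = 0
count = 3//3 = 1
acc = 3+3 = 6
count = 6-0 = 6
acc = 0%2 = 0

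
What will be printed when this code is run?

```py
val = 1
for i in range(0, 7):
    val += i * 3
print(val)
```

i=0: val = 1+0*3 = 1
i=1: val = 1+1*3 = 4
i=2: val = 4+2*3 = 10
i=3: val = 10+3*3 = 19
i=4: val = 19+4*3 = 31
i=5: val = 31+5*3 = 46
i=6: val = 46+6*3 = 64

64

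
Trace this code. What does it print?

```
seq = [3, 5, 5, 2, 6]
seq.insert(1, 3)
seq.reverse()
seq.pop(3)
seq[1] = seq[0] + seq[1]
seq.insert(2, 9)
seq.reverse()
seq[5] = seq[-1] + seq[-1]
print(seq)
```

insert 3 at 1 → [3, 3, 5, 5, 2, 6]
reverse → [6, 2, 5, 5, 3, 3]
pop(3) removes 5 → [6, 2, 5, 3, 3]
seq[1] = seq[0]+seq[1] = 6+2 = 8 → [6, 8, 5, 3, 3]
insert 9 at 2 → [6, 8, 9, 5, 3, 3]
reverse → [3, 3, 5, 9, 8, 6]
seq[5] = seq[-1]+seq[-1] = 6+6 = 12 → [3, 3, 5, 9, 8, 12]

[3, 3, 5, 9, 8, 12]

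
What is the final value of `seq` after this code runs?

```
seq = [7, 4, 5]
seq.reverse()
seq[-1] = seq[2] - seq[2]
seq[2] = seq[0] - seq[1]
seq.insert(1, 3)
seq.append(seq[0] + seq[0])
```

reverse → [5, 4, 7]
seq[-1] = seq[2]-seq[2] = 7-7 = 0 → [5, 4, 0]
seq[2] = seq[0]-seq[1] = 5-4 = 1 → [5, 4, 1]
insert 3 at 1 → [5, 3, 4, 1]
append seq[0]+seq[0] = 5+5 = 10 → [5, 3, 4, 1, 10]

[5, 3, 4, 1, 10]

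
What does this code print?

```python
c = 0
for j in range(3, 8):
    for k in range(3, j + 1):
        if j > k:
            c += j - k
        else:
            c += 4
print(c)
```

40

j=3,k=3: not 3>3, c = 0+4 = 4
j=4,k=3: 4>3, c = 4+1 = 5
j=4,k=4: not 4>4, c = 5+4 = 9
j=5,k=3: 5>3, c = 9+2 = 11
j=5,k=4: 5>4, c = 11+1 = 12
j=5,k=5: not 5>5, c = 12+4 = 16
j=6,k=3: 6>3, c = 16+3 = 19
j=6,k=4: 6>4, c = 19+2 = 21
j=6,k=5: 6>5, c = 21+1 = 22
j=6,k=6: not 6>6, c = 22+4 = 26
j=7,k=3: 7>3, c = 26+4 = 30
j=7,k=4: 7>4, c = 30+3 = 33
j=7,k=5: 7>5, c = 33+2 = 35
j=7,k=6: 7>6, c = 35+1 = 36
j=7,k=7: not 7>7, c = 36+4 = 40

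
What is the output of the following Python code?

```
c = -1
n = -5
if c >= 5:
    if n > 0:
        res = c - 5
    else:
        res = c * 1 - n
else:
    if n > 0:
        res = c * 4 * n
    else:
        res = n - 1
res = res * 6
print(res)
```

-36

c=-1, n=-5
c >= 5 is False; n > 0 is False
→ res = n - 1 = -6
res = (-6)*6 = -36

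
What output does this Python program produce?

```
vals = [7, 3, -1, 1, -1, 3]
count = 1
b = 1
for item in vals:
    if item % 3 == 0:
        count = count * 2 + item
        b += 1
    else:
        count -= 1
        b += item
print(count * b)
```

27

item=7: not %3==0, count = 1-1 = 0; b=8
item=3: %3==0, count = 0*2+3 = 3; b=9
item=-1: not %3==0, count = 3-1 = 2; b=8
item=1: not %3==0, count = 2-1 = 1; b=9
item=-1: not %3==0, count = 1-1 = 0; b=8
item=3: %3==0, count = 0*2+3 = 3; b=9
count*b = 3*9 = 27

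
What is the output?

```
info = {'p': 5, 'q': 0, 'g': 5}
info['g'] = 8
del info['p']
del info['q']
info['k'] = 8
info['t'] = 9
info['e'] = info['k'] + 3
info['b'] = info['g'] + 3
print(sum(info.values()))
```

info['g'] = 8 → {'p': 5, 'q': 0, 'g': 8}
del 'p' → {'q': 0, 'g': 8}
del 'q' → {'g': 8}
info['k'] = 8 → {'g': 8, 'k': 8}
info['t'] = 9 → {'g': 8, 'k': 8, 't': 9}
info['e'] = info['k']+3 = 11 → {'g': 8, 'k': 8, 't': 9, 'e': 11}
info['b'] = info['g']+3 = 11 → {'g': 8, 'k': 8, 't': 9, 'e': 11, 'b': 11}
sum of values = 47

47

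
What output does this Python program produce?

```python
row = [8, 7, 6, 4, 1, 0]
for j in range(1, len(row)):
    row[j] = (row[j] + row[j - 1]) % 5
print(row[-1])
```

j=1: row[1] = (7+8)%5 = 0 → [8, 0, 6, 4, 1, 0]
j=2: row[2] = (6+0)%5 = 1 → [8, 0, 1, 4, 1, 0]
j=3: row[3] = (4+1)%5 = 0 → [8, 0, 1, 0, 1, 0]
j=4: row[4] = (1+0)%5 = 1 → [8, 0, 1, 0, 1, 0]
j=5: row[5] = (0+1)%5 = 1 → [8, 0, 1, 0, 1, 1]

1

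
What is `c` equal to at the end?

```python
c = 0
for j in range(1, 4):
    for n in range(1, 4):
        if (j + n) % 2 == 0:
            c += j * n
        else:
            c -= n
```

j=1,n=1: even sum, c = 0+1 = 1
j=1,n=2: odd sum, c = 1-2 = -1
j=1,n=3: even sum, c = (-1)+3 = 2
j=2,n=1: odd sum, c = 2-1 = 1
j=2,n=2: even sum, c = 1+4 = 5
j=2,n=3: odd sum, c = 5-3 = 2
j=3,n=1: even sum, c = 2+3 = 5
j=3,n=2: odd sum, c = 5-2 = 3
j=3,n=3: even sum, c = 3+9 = 12

12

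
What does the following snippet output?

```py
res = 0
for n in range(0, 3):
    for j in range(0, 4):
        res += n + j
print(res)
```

30

n=0,j=0: res = 0+0 = 0
n=0,j=1: res = 0+1 = 1
n=0,j=2: res = 1+2 = 3
n=0,j=3: res = 3+3 = 6
n=1,j=0: res = 6+1 = 7
n=1,j=1: res = 7+2 = 9
n=1,j=2: res = 9+3 = 12
n=1,j=3: res = 12+4 = 16
n=2,j=0: res = 16+2 = 18
n=2,j=1: res = 18+3 = 21
n=2,j=2: res = 21+4 = 25
n=2,j=3: res = 25+5 = 30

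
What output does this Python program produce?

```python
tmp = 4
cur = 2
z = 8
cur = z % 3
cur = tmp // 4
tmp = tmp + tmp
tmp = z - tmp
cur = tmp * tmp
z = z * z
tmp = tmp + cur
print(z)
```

cur = 8%3 = 2
cur = 4//4 = 1
tmp = 4+4 = 8
tmp = 8-8 = 0
cur = 0*0 = 0
z = 8*8 = 64
tmp = 0+0 = 0

64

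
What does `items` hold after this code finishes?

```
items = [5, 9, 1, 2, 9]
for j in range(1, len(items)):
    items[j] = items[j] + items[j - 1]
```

[5, 14, 15, 17, 26]

j=1: items[1] = 9+5 = 14 → [5, 14, 1, 2, 9]
j=2: items[2] = 1+14 = 15 → [5, 14, 15, 2, 9]
j=3: items[3] = 2+15 = 17 → [5, 14, 15, 17, 9]
j=4: items[4] = 9+17 = 26 → [5, 14, 15, 17, 26]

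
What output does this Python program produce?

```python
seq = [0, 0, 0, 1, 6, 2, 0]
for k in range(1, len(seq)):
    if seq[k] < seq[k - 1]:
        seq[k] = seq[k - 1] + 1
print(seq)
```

[0, 0, 0, 1, 6, 7, 8]

k=1: 0>=0, unchanged → [0, 0, 0, 1, 6, 2, 0]
k=2: 0>=0, unchanged → [0, 0, 0, 1, 6, 2, 0]
k=3: 1>=0, unchanged → [0, 0, 0, 1, 6, 2, 0]
k=4: 6>=1, unchanged → [0, 0, 0, 1, 6, 2, 0]
k=5: 2<6, seq[5] = 6+1 = 7 → [0, 0, 0, 1, 6, 7, 0]
k=6: 0<7, seq[6] = 7+1 = 8 → [0, 0, 0, 1, 6, 7, 8]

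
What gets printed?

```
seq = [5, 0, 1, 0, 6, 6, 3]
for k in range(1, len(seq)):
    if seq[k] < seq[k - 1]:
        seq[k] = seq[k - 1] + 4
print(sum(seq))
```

k=1: 0<5, seq[1] = 5+4 = 9 → [5, 9, 1, 0, 6, 6, 3]
k=2: 1<9, seq[2] = 9+4 = 13 → [5, 9, 13, 0, 6, 6, 3]
k=3: 0<13, seq[3] = 13+4 = 17 → [5, 9, 13, 17, 6, 6, 3]
k=4: 6<17, seq[4] = 17+4 = 21 → [5, 9, 13, 17, 21, 6, 3]
k=5: 6<21, seq[5] = 21+4 = 25 → [5, 9, 13, 17, 21, 25, 3]
k=6: 3<25, seq[6] = 25+4 = 29 → [5, 9, 13, 17, 21, 25, 29]
sum = 119

119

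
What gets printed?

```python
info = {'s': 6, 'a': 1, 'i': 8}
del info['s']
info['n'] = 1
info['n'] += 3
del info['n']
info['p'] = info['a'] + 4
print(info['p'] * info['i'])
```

del 's' → {'a': 1, 'i': 8}
info['n'] = 1 → {'a': 1, 'i': 8, 'n': 1}
info['n'] = 1+3 = 4 → {'a': 1, 'i': 8, 'n': 4}
del 'n' → {'a': 1, 'i': 8}
info['p'] = info['a']+4 = 5 → {'a': 1, 'i': 8, 'p': 5}
info['p']*info['i'] = 5*8 = 40

40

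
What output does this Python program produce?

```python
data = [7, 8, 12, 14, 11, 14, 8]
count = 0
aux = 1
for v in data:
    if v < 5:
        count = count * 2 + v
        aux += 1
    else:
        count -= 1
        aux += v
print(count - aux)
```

-82

v=7: not <5, count = 0-1 = -1; aux=8
v=8: not <5, count = (-1)-1 = -2; aux=16
v=12: not <5, count = (-2)-1 = -3; aux=28
v=14: not <5, count = (-3)-1 = -4; aux=42
v=11: not <5, count = (-4)-1 = -5; aux=53
v=14: not <5, count = (-5)-1 = -6; aux=67
v=8: not <5, count = (-6)-1 = -7; aux=75
count-aux = (-7)-75 = -82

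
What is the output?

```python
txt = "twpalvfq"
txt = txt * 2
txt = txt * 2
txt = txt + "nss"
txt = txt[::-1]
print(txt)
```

ssnqfvlapwtqfvlapwtqfvlapwtqfvlapwt

repeat ×2 → 'twpalvfqtwpalvfq'
repeat ×2 → 'twpalvfqtwpalvfqtwpalvfqtwpalvfq'
+ 'nss' → 'twpalvfqtwpalvfqtwpalvfqtwpalvfqnss'
reverse → 'ssnqfvlapwtqfvlapwtqfvlapwtqfvlapwt'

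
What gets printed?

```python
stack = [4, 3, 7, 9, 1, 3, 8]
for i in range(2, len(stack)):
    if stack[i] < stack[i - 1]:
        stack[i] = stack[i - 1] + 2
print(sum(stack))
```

i=2: 7>=3, unchanged → [4, 3, 7, 9, 1, 3, 8]
i=3: 9>=7, unchanged → [4, 3, 7, 9, 1, 3, 8]
i=4: 1<9, stack[4] = 9+2 = 11 → [4, 3, 7, 9, 11, 3, 8]
i=5: 3<11, stack[5] = 11+2 = 13 → [4, 3, 7, 9, 11, 13, 8]
i=6: 8<13, stack[6] = 13+2 = 15 → [4, 3, 7, 9, 11, 13, 15]
sum = 62

62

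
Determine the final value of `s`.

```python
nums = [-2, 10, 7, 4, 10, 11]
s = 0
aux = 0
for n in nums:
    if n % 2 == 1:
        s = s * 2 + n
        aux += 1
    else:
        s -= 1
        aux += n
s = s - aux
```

-11

n=-2: not odd, s = 0-1 = -1; aux=-2
n=10: not odd, s = (-1)-1 = -2; aux=8
n=7: odd, s = (-2)*2+7 = 3; aux=9
n=4: not odd, s = 3-1 = 2; aux=13
n=10: not odd, s = 2-1 = 1; aux=23
n=11: odd, s = 1*2+11 = 13; aux=24
s-aux = 13-24 = -11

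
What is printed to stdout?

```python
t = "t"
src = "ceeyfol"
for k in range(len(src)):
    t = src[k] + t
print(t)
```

k=0: prepend 'c' → 'ct'
k=1: prepend 'e' → 'ect'
k=2: prepend 'e' → 'eect'
k=3: prepend 'y' → 'yeect'
k=4: prepend 'f' → 'fyeect'
k=5: prepend 'o' → 'ofyeect'
k=6: prepend 'l' → 'lofyeect'

lofyeect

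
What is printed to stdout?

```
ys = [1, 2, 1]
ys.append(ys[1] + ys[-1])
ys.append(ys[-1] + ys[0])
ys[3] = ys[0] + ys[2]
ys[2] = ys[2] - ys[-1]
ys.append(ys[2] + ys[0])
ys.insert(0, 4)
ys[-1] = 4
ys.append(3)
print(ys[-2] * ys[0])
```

append ys[1]+ys[-1] = 2+1 = 3 → [1, 2, 1, 3]
append ys[-1]+ys[0] = 3+1 = 4 → [1, 2, 1, 3, 4]
ys[3] = ys[0]+ys[2] = 1+1 = 2 → [1, 2, 1, 2, 4]
ys[2] = ys[2]-ys[-1] = 1-4 = -3 → [1, 2, -3, 2, 4]
append ys[2]+ys[0] = (-3)+1 = -2 → [1, 2, -3, 2, 4, -2]
insert 4 at 0 → [4, 1, 2, -3, 2, 4, -2]
ys[-1] = 4 → [4, 1, 2, -3, 2, 4, 4]
append 3 → [4, 1, 2, -3, 2, 4, 4, 3]
ys[-2]*ys[0] = 4*4 = 16

16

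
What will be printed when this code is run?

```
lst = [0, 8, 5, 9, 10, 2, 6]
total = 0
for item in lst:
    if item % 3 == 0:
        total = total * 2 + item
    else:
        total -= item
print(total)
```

-52

item=0: %3==0, total = 0*2+0 = 0
item=8: not %3==0, total = 0-8 = -8
item=5: not %3==0, total = (-8)-5 = -13
item=9: %3==0, total = (-13)*2+9 = -17
item=10: not %3==0, total = (-17)-10 = -27
item=2: not %3==0, total = (-27)-2 = -29
item=6: %3==0, total = (-29)*2+6 = -52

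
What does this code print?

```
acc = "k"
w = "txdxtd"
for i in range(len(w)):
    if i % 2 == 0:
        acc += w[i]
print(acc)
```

ktdt

i=0: add 't' → 'kt'
i=1: skip
i=2: add 'd' → 'ktd'
i=3: skip
i=4: add 't' → 'ktdt'
i=5: skip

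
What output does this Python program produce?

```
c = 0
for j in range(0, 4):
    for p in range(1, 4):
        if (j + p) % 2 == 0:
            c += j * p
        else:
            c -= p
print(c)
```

8

j=0,p=1: odd sum, c = 0-1 = -1
j=0,p=2: even sum, c = (-1)+0 = -1
j=0,p=3: odd sum, c = (-1)-3 = -4
j=1,p=1: even sum, c = (-4)+1 = -3
j=1,p=2: odd sum, c = (-3)-2 = -5
j=1,p=3: even sum, c = (-5)+3 = -2
j=2,p=1: odd sum, c = (-2)-1 = -3
j=2,p=2: even sum, c = (-3)+4 = 1
j=2,p=3: odd sum, c = 1-3 = -2
j=3,p=1: even sum, c = (-2)+3 = 1
j=3,p=2: odd sum, c = 1-2 = -1
j=3,p=3: even sum, c = (-1)+9 = 8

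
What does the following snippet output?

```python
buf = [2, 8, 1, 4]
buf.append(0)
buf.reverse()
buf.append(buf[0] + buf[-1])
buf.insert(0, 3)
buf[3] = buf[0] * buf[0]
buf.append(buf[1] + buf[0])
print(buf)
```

append 0 → [2, 8, 1, 4, 0]
reverse → [0, 4, 1, 8, 2]
append buf[0]+buf[-1] = 0+2 = 2 → [0, 4, 1, 8, 2, 2]
insert 3 at 0 → [3, 0, 4, 1, 8, 2, 2]
buf[3] = buf[0]*buf[0] = 3*3 = 9 → [3, 0, 4, 9, 8, 2, 2]
append buf[1]+buf[0] = 0+3 = 3 → [3, 0, 4, 9, 8, 2, 2, 3]

[3, 0, 4, 9, 8, 2, 2, 3]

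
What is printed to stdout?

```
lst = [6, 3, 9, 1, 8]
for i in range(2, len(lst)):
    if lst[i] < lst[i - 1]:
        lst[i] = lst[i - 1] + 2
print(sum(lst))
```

42

i=2: 9>=3, unchanged → [6, 3, 9, 1, 8]
i=3: 1<9, lst[3] = 9+2 = 11 → [6, 3, 9, 11, 8]
i=4: 8<11, lst[4] = 11+2 = 13 → [6, 3, 9, 11, 13]
sum = 42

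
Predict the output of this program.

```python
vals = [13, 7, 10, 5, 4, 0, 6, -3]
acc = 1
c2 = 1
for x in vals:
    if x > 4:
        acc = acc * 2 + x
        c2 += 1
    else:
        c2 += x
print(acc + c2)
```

x=13: >4, acc = 1*2+13 = 15; c2=2
x=7: >4, acc = 15*2+7 = 37; c2=3
x=10: >4, acc = 37*2+10 = 84; c2=4
x=5: >4, acc = 84*2+5 = 173; c2=5
x=4: not >4; c2=9
x=0: not >4; c2=9
x=6: >4, acc = 173*2+6 = 352; c2=10
x=-3: not >4; c2=7
acc+c2 = 352+7 = 359

359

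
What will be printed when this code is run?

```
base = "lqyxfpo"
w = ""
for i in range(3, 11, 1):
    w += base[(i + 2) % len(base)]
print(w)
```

i=3: add base[5]='p' → 'p'
i=4: add base[6]='o' → 'po'
i=5: add base[0]='l' → 'pol'
i=6: add base[1]='q' → 'polq'
i=7: add base[2]='y' → 'polqy'
i=8: add base[3]='x' → 'polqyx'
i=9: add base[4]='f' → 'polqyxf'
i=10: add base[5]='p' → 'polqyxfp'

polqyxfp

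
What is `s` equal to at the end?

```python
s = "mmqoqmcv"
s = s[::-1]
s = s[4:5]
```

reverse → 'vcmqoqmm'
slice [4:5] → 'o'

'o'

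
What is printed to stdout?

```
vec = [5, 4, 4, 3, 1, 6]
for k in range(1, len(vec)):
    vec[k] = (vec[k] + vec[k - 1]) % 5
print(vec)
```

[5, 4, 3, 1, 2, 3]

k=1: vec[1] = (4+5)%5 = 4 → [5, 4, 4, 3, 1, 6]
k=2: vec[2] = (4+4)%5 = 3 → [5, 4, 3, 3, 1, 6]
k=3: vec[3] = (3+3)%5 = 1 → [5, 4, 3, 1, 1, 6]
k=4: vec[4] = (1+1)%5 = 2 → [5, 4, 3, 1, 2, 6]
k=5: vec[5] = (6+2)%5 = 3 → [5, 4, 3, 1, 2, 3]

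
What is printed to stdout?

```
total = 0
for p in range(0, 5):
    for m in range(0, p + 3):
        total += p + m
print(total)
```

115

p=0,m=0: total = 0+0 = 0
p=0,m=1: total = 0+1 = 1
p=0,m=2: total = 1+2 = 3
p=1,m=0: total = 3+1 = 4
p=1,m=1: total = 4+2 = 6
p=1,m=2: total = 6+3 = 9
p=1,m=3: total = 9+4 = 13
p=2,m=0: total = 13+2 = 15
p=2,m=1: total = 15+3 = 18
p=2,m=2: total = 18+4 = 22
p=2,m=3: total = 22+5 = 27
p=2,m=4: total = 27+6 = 33
p=3,m=0: total = 33+3 = 36
p=3,m=1: total = 36+4 = 40
p=3,m=2: total = 40+5 = 45
p=3,m=3: total = 45+6 = 51
p=3,m=4: total = 51+7 = 58
p=3,m=5: total = 58+8 = 66
p=4,m=0: total = 66+4 = 70
p=4,m=1: total = 70+5 = 75
p=4,m=2: total = 75+6 = 81
p=4,m=3: total = 81+7 = 88
p=4,m=4: total = 88+8 = 96
p=4,m=5: total = 96+9 = 105
p=4,m=6: total = 105+10 = 115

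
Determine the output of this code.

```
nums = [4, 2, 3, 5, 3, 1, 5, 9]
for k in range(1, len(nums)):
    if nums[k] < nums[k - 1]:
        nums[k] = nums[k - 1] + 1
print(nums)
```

[4, 5, 6, 7, 8, 9, 10, 11]

k=1: 2<4, nums[1] = 4+1 = 5 → [4, 5, 3, 5, 3, 1, 5, 9]
k=2: 3<5, nums[2] = 5+1 = 6 → [4, 5, 6, 5, 3, 1, 5, 9]
k=3: 5<6, nums[3] = 6+1 = 7 → [4, 5, 6, 7, 3, 1, 5, 9]
k=4: 3<7, nums[4] = 7+1 = 8 → [4, 5, 6, 7, 8, 1, 5, 9]
k=5: 1<8, nums[5] = 8+1 = 9 → [4, 5, 6, 7, 8, 9, 5, 9]
k=6: 5<9, nums[6] = 9+1 = 10 → [4, 5, 6, 7, 8, 9, 10, 9]
k=7: 9<10, nums[7] = 10+1 = 11 → [4, 5, 6, 7, 8, 9, 10, 11]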